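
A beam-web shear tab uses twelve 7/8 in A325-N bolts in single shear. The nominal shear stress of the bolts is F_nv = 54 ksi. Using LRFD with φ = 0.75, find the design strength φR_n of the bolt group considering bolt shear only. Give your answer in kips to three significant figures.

292 kips

A_b = π × 0.875² / 4 = 0.6013 in².
R_n = F_nv · A_b · n · n_s = 54 × 0.6013 × 12 × 1 = 389.7 kips.
Design strength φR_n = 0.75 × 389.7 = 292 kips.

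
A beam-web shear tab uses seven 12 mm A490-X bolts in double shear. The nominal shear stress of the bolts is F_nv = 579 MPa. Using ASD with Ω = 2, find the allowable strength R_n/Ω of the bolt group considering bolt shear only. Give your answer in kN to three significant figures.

458 kN

A_b = π × 12² / 4 = 113.1 mm².
R_n = F_nv · A_b · n · n_s = 579 × 113.1 × 7 × 2 / 1000 = 916.8 kN.
Allowable strength R_n/Ω = 916.8 / 2 = 458 kN.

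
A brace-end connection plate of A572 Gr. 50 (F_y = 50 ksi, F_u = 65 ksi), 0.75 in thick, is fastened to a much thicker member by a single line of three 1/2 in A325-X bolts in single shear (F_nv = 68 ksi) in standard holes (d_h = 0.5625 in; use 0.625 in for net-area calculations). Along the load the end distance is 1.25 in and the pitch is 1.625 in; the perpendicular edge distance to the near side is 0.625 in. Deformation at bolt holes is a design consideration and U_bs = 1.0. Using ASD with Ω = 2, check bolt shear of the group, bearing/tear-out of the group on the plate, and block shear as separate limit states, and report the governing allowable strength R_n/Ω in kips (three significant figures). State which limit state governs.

Bolt shear: A_b = π·0.5²/4 = 0.1963 in²; R_n = 68 × 0.1963 × 3 × 1 = 40.06 kips → 40.06 / 2 = 20 kips.
Bearing: edge l_c = 0.9688, r_n = 56.67 kips; interior l_c = 1.062, r_n = 58.5 kips; R_n = 56.67 + 2·58.5 = 173.7 kips → 86.8 kips.
Block shear: A_gv = 3.375, A_nv = 2.203, A_nt = 0.2344 in²; R_n = min(0.6F_uA_nv, 0.6F_yA_gv) + U_bs·F_u·A_nt = 101.2 kips → 50.6 kips.
Bolt shear governs: 20 kips.

20 kips (bolt shear governs)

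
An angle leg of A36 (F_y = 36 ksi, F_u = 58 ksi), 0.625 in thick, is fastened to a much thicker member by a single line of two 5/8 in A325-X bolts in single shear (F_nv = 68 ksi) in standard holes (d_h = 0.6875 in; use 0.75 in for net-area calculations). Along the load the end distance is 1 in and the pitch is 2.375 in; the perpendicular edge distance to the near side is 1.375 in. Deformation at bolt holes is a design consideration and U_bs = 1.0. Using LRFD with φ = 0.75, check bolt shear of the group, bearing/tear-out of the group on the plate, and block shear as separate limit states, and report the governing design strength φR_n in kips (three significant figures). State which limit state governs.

Bolt shear: A_b = π·0.625²/4 = 0.3068 in²; R_n = 68 × 0.3068 × 2 × 1 = 41.72 kips → 0.75 × 41.72 = 31.3 kips.
Bearing: edge l_c = 0.6562, r_n = 28.55 kips; interior l_c = 1.688, r_n = 54.38 kips; R_n = 28.55 + 1·54.38 = 82.92 kips → 62.2 kips.
Block shear: A_gv = 2.109, A_nv = 1.406, A_nt = 0.625 in²; R_n = min(0.6F_uA_nv, 0.6F_yA_gv) + U_bs·F_u·A_nt = 81.81 kips → 61.4 kips.
Bolt shear governs: 31.3 kips.

31.3 kips (bolt shear governs)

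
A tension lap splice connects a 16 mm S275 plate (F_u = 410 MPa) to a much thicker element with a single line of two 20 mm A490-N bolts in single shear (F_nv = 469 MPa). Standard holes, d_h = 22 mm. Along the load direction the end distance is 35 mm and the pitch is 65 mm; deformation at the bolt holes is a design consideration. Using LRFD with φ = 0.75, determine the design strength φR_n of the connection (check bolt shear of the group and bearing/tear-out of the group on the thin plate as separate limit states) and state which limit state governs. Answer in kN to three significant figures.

Bolt shear: A_b = π·20²/4 = 314.2 mm²; R_n = 469 × 314.2 × 2 × 1 / 1000 = 294.7 kN → 0.75 × 294.7 = 221 kN.
Bearing (1.2 l_c t F_u ≤ 2.4 d t F_u): upper limit = 2.4·20·16·410 / 1000 = 314.9 kN.
  Edge l_c = 35 − 22/2 = 24 → r_n = 188.9 kN; interior l_c = 65 − 22 = 43 → r_n = 314.9 kN.
  R_n,bearing = 1·188.9 + 1·314.9 = 503.8 kN → 0.75 × 503.8 = 378 kN.
Bolt shear governs: 221 kN.

221 kN (bolt shear governs)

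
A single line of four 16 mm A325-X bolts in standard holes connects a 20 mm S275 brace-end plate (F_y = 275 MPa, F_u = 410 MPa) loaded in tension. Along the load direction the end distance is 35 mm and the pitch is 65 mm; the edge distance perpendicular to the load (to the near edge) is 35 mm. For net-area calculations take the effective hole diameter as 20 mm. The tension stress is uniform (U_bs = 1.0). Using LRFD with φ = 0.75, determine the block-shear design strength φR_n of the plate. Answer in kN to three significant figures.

723 kN

Shear plane L_v = 35 + 3·65 = 230 mm; A_gv = 230 × 20 = 4600 mm².
A_nv = (230 − 3.5·20) × 20 = 3200 mm².
A_nt = (35 − 0.5·20) × 20 = 500 mm².
0.6 F_u A_nv = 787.2 kN; 0.6 F_y A_gv = 759 kN → shear yielding governs the shear term.
R_n = 759 + 1.0 × 410 × 500 / 1000 = 964 kN.
Design strength φR_n = 0.75 × 964 = 723 kN.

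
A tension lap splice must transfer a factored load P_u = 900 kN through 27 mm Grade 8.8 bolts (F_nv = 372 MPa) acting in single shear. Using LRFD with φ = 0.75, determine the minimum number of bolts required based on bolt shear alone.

A_b = π·27²/4 = 572.6 mm².
Per-bolt design strength φR_n = 0.75 × 372 × 572.6 × 1 / 1000 = 159.7 kN.
n ≥ 900 / 159.7 = 5.634 → use 6 bolts.

6 bolts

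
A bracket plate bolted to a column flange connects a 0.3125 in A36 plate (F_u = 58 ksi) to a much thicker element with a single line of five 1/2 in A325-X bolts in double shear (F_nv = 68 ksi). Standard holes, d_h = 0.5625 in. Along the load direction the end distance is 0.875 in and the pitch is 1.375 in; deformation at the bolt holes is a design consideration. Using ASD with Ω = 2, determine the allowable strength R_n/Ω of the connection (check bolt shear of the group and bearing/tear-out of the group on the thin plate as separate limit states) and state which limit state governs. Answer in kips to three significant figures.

41.8 kips (bearing governs)

Bolt shear: A_b = π·0.5²/4 = 0.1963 in²; R_n = 68 × 0.1963 × 5 × 2 = 133.5 kips → 133.5 / 2 = 66.8 kips.
Bearing (1.2 l_c t F_u ≤ 2.4 d t F_u): upper limit = 2.4·0.5·0.3125·58 = 21.75 kips.
  Edge l_c = 0.875 − 0.5625/2 = 0.5938 → r_n = 12.91 kips; interior l_c = 1.375 − 0.5625 = 0.8125 → r_n = 17.67 kips.
  R_n,bearing = 1·12.91 + 4·17.67 = 83.6 kips → 83.6 / 2 = 41.8 kips.
Bearing governs: 41.8 kips.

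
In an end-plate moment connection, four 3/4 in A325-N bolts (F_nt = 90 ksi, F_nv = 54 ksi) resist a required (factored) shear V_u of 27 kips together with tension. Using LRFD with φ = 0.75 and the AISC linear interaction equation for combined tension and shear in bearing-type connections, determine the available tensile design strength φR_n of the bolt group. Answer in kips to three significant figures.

110 kips

A_b = π·0.75²/4 = 0.4418 in²; f_rv = 27 / (4 × 0.4418) = 15.28 ksi.
F'_nt = 1.3 F_nt − (F_nt / φF_nv) f_rv = 1.3·90 − (90/(0.75·54))·15.28 = 83.05 ksi, capped at F_nt → F'_nt = 83.05 ksi.
R_n = F'_nt · A_b · n = 83.05 × 0.4418 × 4 = 146.8 kips.
Design strength φR_n = 0.75 × 146.8 = 110 kips.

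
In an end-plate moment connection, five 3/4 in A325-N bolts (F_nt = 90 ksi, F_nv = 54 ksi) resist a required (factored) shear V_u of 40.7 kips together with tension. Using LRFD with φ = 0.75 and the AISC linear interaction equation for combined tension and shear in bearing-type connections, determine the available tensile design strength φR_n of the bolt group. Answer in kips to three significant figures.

126 kips

A_b = π·0.75²/4 = 0.4418 in²; f_rv = 40.7 / (5 × 0.4418) = 18.43 ksi.
F'_nt = 1.3 F_nt − (F_nt / φF_nv) f_rv = 1.3·90 − (90/(0.75·54))·18.43 = 76.06 ksi, capped at F_nt → F'_nt = 76.06 ksi.
R_n = F'_nt · A_b · n = 76.06 × 0.4418 × 5 = 168 kips.
Design strength φR_n = 0.75 × 168 = 126 kips.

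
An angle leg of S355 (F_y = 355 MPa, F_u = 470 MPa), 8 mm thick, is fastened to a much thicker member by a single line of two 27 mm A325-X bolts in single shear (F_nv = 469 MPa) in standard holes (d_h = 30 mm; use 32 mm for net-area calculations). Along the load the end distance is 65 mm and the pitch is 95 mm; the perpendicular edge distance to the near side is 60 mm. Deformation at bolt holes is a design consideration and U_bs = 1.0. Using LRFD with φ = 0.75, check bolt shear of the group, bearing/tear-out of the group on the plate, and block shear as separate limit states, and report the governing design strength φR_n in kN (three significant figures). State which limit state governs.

Bolt shear: A_b = π·27²/4 = 572.6 mm²; R_n = 469 × 572.6 × 2 × 1 / 1000 = 537.1 kN → 0.75 × 537.1 = 403 kN.
Bearing: edge l_c = 50, r_n = 225.6 kN; interior l_c = 65, r_n = 243.6 kN; R_n = 225.6 + 1·243.6 = 469.2 kN → 352 kN.
Block shear: A_gv = 1280, A_nv = 896, A_nt = 352 mm²; R_n = min(0.6F_uA_nv, 0.6F_yA_gv) + U_bs·F_u·A_nt = 418.1 kN → 314 kN.
Block shear governs: 314 kN.

314 kN (block shear governs)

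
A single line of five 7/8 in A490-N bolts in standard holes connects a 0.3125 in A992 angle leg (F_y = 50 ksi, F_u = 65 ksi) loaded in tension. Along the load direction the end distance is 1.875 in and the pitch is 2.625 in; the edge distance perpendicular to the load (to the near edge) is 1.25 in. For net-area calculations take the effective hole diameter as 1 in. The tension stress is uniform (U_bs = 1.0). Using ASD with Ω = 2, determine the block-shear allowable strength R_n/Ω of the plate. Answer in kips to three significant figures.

55.6 kips

Shear plane L_v = 1.875 + 4·2.625 = 12.38 in; A_gv = 12.38 × 0.3125 = 3.867 in².
A_nv = (12.38 − 4.5·1) × 0.3125 = 2.461 in².
A_nt = (1.25 − 0.5·1) × 0.3125 = 0.2344 in².
0.6 F_u A_nv = 95.98 kips; 0.6 F_y A_gv = 116 kips → shear rupture governs the shear term.
R_n = 95.98 + 1.0 × 65 × 0.2344 = 111.2 kips.
Allowable strength R_n/Ω = 111.2 / 2 = 55.6 kips.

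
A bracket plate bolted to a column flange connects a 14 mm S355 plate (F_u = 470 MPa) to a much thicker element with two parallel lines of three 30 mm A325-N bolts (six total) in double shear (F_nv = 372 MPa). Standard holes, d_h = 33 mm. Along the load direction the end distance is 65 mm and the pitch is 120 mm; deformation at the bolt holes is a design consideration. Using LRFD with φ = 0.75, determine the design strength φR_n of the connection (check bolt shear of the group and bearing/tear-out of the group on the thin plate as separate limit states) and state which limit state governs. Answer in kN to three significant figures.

Bolt shear: A_b = π·30²/4 = 706.9 mm²; R_n = 372 × 706.9 × 6 × 2 / 1000 = 3155 kN → 0.75 × 3155 = 2370 kN.
Bearing (1.2 l_c t F_u ≤ 2.4 d t F_u): upper limit = 2.4·30·14·470 / 1000 = 473.8 kN.
  Edge l_c = 65 − 33/2 = 48.5 → r_n = 383 kN; interior l_c = 120 − 33 = 87 → r_n = 473.8 kN.
  R_n,bearing = 2·383 + 4·473.8 = 2661 kN → 0.75 × 2661 = 2000 kN.
Bearing governs: 2000 kN.

2000 kN (bearing governs)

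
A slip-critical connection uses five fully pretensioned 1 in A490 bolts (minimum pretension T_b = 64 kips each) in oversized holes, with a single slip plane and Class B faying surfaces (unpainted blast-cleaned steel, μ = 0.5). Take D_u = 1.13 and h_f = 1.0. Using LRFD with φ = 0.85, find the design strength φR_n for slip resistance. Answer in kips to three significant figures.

154 kips

R_n = μ · D_u · h_f · T_b · n_s · n_b = 0.5 × 1.13 × 1.0 × 64 × 1 × 5 = 180.8 kips.
Design strength φR_n = 0.85 × 180.8 = 154 kips.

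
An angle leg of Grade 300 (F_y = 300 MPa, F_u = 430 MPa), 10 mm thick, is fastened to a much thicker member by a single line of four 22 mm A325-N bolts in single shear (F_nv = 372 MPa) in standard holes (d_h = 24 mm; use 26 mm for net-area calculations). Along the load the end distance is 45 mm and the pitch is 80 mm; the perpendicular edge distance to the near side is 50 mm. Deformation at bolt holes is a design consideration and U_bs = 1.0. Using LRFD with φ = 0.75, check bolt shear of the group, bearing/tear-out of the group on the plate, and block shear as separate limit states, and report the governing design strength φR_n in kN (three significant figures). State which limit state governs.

Bolt shear: A_b = π·22²/4 = 380.1 mm²; R_n = 372 × 380.1 × 4 × 1 / 1000 = 565.6 kN → 0.75 × 565.6 = 424 kN.
Bearing: edge l_c = 33, r_n = 170.3 kN; interior l_c = 56, r_n = 227 kN; R_n = 170.3 + 3·227 = 851.4 kN → 639 kN.
Block shear: A_gv = 2850, A_nv = 1940, A_nt = 370 mm²; R_n = min(0.6F_uA_nv, 0.6F_yA_gv) + U_bs·F_u·A_nt = 659.6 kN → 495 kN.
Bolt shear governs: 424 kN.

424 kN (bolt shear governs)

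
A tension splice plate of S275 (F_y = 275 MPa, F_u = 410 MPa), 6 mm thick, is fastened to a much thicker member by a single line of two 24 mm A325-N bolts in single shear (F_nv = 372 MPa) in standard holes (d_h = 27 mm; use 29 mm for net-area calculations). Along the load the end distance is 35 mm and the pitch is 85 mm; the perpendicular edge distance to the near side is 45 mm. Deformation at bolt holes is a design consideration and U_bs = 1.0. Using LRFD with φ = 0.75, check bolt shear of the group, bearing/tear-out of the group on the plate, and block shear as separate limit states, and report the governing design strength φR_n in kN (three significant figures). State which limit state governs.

141 kN (block shear governs)

Bolt shear: A_b = π·24²/4 = 452.4 mm²; R_n = 372 × 452.4 × 2 × 1 / 1000 = 336.6 kN → 0.75 × 336.6 = 252 kN.
Bearing: edge l_c = 21.5, r_n = 63.47 kN; interior l_c = 58, r_n = 141.7 kN; R_n = 63.47 + 1·141.7 = 205.2 kN → 154 kN.
Block shear: A_gv = 720, A_nv = 459, A_nt = 183 mm²; R_n = min(0.6F_uA_nv, 0.6F_yA_gv) + U_bs·F_u·A_nt = 187.9 kN → 141 kN.
Block shear governs: 141 kN.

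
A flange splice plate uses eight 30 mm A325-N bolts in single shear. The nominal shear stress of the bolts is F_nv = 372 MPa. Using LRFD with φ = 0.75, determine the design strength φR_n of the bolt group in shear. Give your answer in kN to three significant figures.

A_b = π × 30² / 4 = 706.9 mm².
R_n = F_nv · A_b · n · n_s = 372 × 706.9 × 8 × 1 / 1000 = 2104 kN.
Design strength φR_n = 0.75 × 2104 = 1580 kN.

1580 kN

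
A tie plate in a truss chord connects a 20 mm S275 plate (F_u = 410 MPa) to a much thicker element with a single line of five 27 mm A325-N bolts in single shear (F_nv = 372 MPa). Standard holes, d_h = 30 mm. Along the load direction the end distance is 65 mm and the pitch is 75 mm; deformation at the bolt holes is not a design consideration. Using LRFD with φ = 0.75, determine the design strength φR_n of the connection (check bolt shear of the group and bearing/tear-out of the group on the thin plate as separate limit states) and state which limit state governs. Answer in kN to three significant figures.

Bolt shear: A_b = π·27²/4 = 572.6 mm²; R_n = 372 × 572.6 × 5 × 1 / 1000 = 1065 kN → 0.75 × 1065 = 799 kN.
Bearing (1.5 l_c t F_u ≤ 3.0 d t F_u): upper limit = 3.0·27·20·410 / 1000 = 664.2 kN.
  Edge l_c = 65 − 30/2 = 50 → r_n = 615 kN; interior l_c = 75 − 30 = 45 → r_n = 553.5 kN.
  R_n,bearing = 1·615 + 4·553.5 = 2829 kN → 0.75 × 2829 = 2120 kN.
Bolt shear governs: 799 kN.

799 kN (bolt shear governs)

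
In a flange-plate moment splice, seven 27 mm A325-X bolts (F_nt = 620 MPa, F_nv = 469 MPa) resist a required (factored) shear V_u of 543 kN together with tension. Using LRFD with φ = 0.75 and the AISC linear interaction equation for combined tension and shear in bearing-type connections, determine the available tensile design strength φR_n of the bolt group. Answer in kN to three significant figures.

1700 kN

A_b = π·27²/4 = 572.6 mm²; f_rv = 543 × 1000 / (7 × 572.6) = 135.5 MPa.
F'_nt = 1.3 F_nt − (F_nt / φF_nv) f_rv = 1.3·620 − (620/(0.75·469))·135.5 = 567.2 MPa, capped at F_nt → F'_nt = 567.2 MPa.
R_n = F'_nt · A_b · n = 567.2 × 572.6 × 7 / 1000 = 2273 kN.
Design strength φR_n = 0.75 × 2273 = 1700 kN.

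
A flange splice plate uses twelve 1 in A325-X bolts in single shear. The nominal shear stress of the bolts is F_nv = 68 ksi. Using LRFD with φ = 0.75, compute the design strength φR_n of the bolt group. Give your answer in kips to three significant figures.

A_b = π × 1² / 4 = 0.7854 in².
R_n = F_nv · A_b · n · n_s = 68 × 0.7854 × 12 × 1 = 640.9 kips.
Design strength φR_n = 0.75 × 640.9 = 481 kips.

481 kips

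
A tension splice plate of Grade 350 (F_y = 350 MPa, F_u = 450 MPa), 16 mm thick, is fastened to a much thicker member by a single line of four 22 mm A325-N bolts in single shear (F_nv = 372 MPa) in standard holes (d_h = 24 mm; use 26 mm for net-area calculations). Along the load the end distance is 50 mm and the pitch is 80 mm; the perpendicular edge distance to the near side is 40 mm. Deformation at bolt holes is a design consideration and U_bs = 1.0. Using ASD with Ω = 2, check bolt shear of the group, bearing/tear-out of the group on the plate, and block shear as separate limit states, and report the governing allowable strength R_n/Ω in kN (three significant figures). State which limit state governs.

283 kN (bolt shear governs)

Bolt shear: A_b = π·22²/4 = 380.1 mm²; R_n = 372 × 380.1 × 4 × 1 / 1000 = 565.6 kN → 565.6 / 2 = 283 kN.
Bearing: edge l_c = 38, r_n = 328.3 kN; interior l_c = 56, r_n = 380.2 kN; R_n = 328.3 + 3·380.2 = 1469 kN → 734 kN.
Block shear: A_gv = 4640, A_nv = 3184, A_nt = 432 mm²; R_n = min(0.6F_uA_nv, 0.6F_yA_gv) + U_bs·F_u·A_nt = 1054 kN → 527 kN.
Bolt shear governs: 283 kN.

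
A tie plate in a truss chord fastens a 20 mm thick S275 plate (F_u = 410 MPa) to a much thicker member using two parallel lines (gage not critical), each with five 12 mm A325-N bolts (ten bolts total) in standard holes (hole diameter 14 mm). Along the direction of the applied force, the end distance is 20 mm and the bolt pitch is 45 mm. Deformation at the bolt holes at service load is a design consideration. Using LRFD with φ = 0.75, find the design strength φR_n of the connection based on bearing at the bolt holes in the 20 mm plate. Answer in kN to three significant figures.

Per bolt r_n = 1.2 l_c t F_u ≤ 2.4 d t F_u; upper limit = 2.4 × 12 × 20 × 410 / 1000 = 236.2 kN.
Edge bolt: l_c = 20 − 14/2 = 13 mm → 1.2 × 13 × 20 × 410 / 1000 = 127.9 → r_n = 127.9 kN.
Interior bolts: l_c = 45 − 14 = 31 mm → 1.2 × 31 × 20 × 410 / 1000 = 305 → r_n = 236.2 kN.
R_n = 2 × 127.9 + 8 × 236.2 = 2145 kN.
Design strength φR_n = 0.75 × 2145 = 1610 kN.

1610 kN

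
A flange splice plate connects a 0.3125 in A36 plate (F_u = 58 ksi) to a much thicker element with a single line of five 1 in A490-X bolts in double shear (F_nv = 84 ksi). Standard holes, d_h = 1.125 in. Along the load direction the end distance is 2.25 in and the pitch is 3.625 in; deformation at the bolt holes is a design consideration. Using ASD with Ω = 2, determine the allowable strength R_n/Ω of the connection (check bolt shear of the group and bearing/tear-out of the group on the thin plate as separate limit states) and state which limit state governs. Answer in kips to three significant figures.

105 kips (bearing governs)

Bolt shear: A_b = π·1²/4 = 0.7854 in²; R_n = 84 × 0.7854 × 5 × 2 = 659.7 kips → 659.7 / 2 = 330 kips.
Bearing (1.2 l_c t F_u ≤ 2.4 d t F_u): upper limit = 2.4·1·0.3125·58 = 43.5 kips.
  Edge l_c = 2.25 − 1.125/2 = 1.688 → r_n = 36.7 kips; interior l_c = 3.625 − 1.125 = 2.5 → r_n = 43.5 kips.
  R_n,bearing = 1·36.7 + 4·43.5 = 210.7 kips → 210.7 / 2 = 105 kips.
Bearing governs: 105 kips.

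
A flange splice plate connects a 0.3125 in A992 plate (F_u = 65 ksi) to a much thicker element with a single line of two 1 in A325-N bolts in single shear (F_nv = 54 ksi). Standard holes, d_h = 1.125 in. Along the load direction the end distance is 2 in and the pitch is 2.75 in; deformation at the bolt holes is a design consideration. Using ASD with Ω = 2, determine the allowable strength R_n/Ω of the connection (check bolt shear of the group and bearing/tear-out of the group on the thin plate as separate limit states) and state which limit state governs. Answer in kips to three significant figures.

Bolt shear: A_b = π·1²/4 = 0.7854 in²; R_n = 54 × 0.7854 × 2 × 1 = 84.82 kips → 84.82 / 2 = 42.4 kips.
Bearing (1.2 l_c t F_u ≤ 2.4 d t F_u): upper limit = 2.4·1·0.3125·65 = 48.75 kips.
  Edge l_c = 2 − 1.125/2 = 1.438 → r_n = 35.04 kips; interior l_c = 2.75 − 1.125 = 1.625 → r_n = 39.61 kips.
  R_n,bearing = 1·35.04 + 1·39.61 = 74.65 kips → 74.65 / 2 = 37.3 kips.
Bearing governs: 37.3 kips.

37.3 kips (bearing governs)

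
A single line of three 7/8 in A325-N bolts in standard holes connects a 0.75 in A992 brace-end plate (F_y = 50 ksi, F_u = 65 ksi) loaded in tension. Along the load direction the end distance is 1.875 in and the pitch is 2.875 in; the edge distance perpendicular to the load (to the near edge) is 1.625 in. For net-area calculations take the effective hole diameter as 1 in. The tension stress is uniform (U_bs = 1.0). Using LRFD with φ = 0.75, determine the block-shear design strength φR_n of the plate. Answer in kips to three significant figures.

Shear plane L_v = 1.875 + 2·2.875 = 7.625 in; A_gv = 7.625 × 0.75 = 5.719 in².
A_nv = (7.625 − 2.5·1) × 0.75 = 3.844 in².
A_nt = (1.625 − 0.5·1) × 0.75 = 0.8438 in².
0.6 F_u A_nv = 149.9 kips; 0.6 F_y A_gv = 171.6 kips → shear rupture governs the shear term.
R_n = 149.9 + 1.0 × 65 × 0.8438 = 204.8 kips.
Design strength φR_n = 0.75 × 204.8 = 154 kips.

154 kips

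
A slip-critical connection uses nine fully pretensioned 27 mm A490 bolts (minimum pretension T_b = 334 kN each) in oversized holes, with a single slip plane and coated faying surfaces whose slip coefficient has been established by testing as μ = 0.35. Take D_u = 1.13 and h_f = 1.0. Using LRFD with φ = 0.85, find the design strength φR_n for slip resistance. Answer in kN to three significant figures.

R_n = μ · D_u · h_f · T_b · n_s · n_b = 0.35 × 1.13 × 1.0 × 334 × 1 × 9 = 1189 kN.
Design strength φR_n = 0.85 × 1189 = 1010 kN.

1010 kN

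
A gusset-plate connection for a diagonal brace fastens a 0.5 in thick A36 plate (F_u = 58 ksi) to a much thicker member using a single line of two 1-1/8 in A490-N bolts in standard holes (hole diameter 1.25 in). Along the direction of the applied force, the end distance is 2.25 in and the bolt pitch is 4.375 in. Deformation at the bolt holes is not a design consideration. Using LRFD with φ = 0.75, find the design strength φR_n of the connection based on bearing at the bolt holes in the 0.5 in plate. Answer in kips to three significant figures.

126 kips

Per bolt r_n = 1.5 l_c t F_u ≤ 3.0 d t F_u; upper limit = 3.0 × 1.125 × 0.5 × 58 = 97.88 kips.
Edge bolt: l_c = 2.25 − 1.25/2 = 1.625 in → 1.5 × 1.625 × 0.5 × 58 = 70.69 → r_n = 70.69 kips.
Interior bolts: l_c = 4.375 − 1.25 = 3.125 in → 1.5 × 3.125 × 0.5 × 58 = 135.9 → r_n = 97.88 kips.
R_n = 1 × 70.69 + 1 × 97.88 = 168.6 kips.
Design strength φR_n = 0.75 × 168.6 = 126 kips.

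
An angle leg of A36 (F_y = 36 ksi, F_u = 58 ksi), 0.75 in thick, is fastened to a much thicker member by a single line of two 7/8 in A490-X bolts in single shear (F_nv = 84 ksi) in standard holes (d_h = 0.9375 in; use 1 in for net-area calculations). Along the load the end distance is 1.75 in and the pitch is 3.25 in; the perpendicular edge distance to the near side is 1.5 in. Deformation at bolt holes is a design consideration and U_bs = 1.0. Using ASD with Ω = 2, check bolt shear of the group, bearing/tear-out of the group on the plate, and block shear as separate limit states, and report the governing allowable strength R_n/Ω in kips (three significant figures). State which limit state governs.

Bolt shear: A_b = π·0.875²/4 = 0.6013 in²; R_n = 84 × 0.6013 × 2 × 1 = 101 kips → 101 / 2 = 50.5 kips.
Bearing: edge l_c = 1.281, r_n = 66.88 kips; interior l_c = 2.312, r_n = 91.35 kips; R_n = 66.88 + 1·91.35 = 158.2 kips → 79.1 kips.
Block shear: A_gv = 3.75, A_nv = 2.625, A_nt = 0.75 in²; R_n = min(0.6F_uA_nv, 0.6F_yA_gv) + U_bs·F_u·A_nt = 124.5 kips → 62.2 kips.
Bolt shear governs: 50.5 kips.

50.5 kips (bolt shear governs)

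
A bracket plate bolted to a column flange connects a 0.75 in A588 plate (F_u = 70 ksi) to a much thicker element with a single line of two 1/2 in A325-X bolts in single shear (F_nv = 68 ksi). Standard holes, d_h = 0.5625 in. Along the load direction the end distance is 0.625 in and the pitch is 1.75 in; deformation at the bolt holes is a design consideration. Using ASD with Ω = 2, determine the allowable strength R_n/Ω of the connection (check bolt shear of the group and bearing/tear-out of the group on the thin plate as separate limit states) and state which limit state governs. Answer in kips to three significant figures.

13.4 kips (bolt shear governs)

Bolt shear: A_b = π·0.5²/4 = 0.1963 in²; R_n = 68 × 0.1963 × 2 × 1 = 26.7 kips → 26.7 / 2 = 13.4 kips.
Bearing (1.2 l_c t F_u ≤ 2.4 d t F_u): upper limit = 2.4·0.5·0.75·70 = 63 kips.
  Edge l_c = 0.625 − 0.5625/2 = 0.3438 → r_n = 21.66 kips; interior l_c = 1.75 − 0.5625 = 1.188 → r_n = 63 kips.
  R_n,bearing = 1·21.66 + 1·63 = 84.66 kips → 84.66 / 2 = 42.3 kips.
Bolt shear governs: 13.4 kips.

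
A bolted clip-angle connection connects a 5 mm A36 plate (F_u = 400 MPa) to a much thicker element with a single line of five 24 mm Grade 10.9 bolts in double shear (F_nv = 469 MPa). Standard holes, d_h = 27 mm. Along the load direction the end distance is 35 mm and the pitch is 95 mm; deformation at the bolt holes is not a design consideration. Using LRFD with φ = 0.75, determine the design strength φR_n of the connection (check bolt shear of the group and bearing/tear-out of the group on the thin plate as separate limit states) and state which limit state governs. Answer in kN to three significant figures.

480 kN (bearing governs)

Bolt shear: A_b = π·24²/4 = 452.4 mm²; R_n = 469 × 452.4 × 5 × 2 / 1000 = 2122 kN → 0.75 × 2122 = 1590 kN.
Bearing (1.5 l_c t F_u ≤ 3.0 d t F_u): upper limit = 3.0·24·5·400 / 1000 = 144 kN.
  Edge l_c = 35 − 27/2 = 21.5 → r_n = 64.5 kN; interior l_c = 95 − 27 = 68 → r_n = 144 kN.
  R_n,bearing = 1·64.5 + 4·144 = 640.5 kN → 0.75 × 640.5 = 480 kN.
Bearing governs: 480 kN.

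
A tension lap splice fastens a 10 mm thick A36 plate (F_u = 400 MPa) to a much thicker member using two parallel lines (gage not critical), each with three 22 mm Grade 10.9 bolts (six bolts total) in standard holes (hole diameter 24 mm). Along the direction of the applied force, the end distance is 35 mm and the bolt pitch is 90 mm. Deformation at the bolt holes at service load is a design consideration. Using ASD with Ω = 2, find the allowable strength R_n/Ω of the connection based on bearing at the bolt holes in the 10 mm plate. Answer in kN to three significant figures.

Per bolt r_n = 1.2 l_c t F_u ≤ 2.4 d t F_u; upper limit = 2.4 × 22 × 10 × 400 / 1000 = 211.2 kN.
Edge bolt: l_c = 35 − 24/2 = 23 mm → 1.2 × 23 × 10 × 400 / 1000 = 110.4 → r_n = 110.4 kN.
Interior bolts: l_c = 90 − 24 = 66 mm → 1.2 × 66 × 10 × 400 / 1000 = 316.8 → r_n = 211.2 kN.
R_n = 2 × 110.4 + 4 × 211.2 = 1066 kN.
Allowable strength R_n/Ω = 1066 / 2 = 533 kN.

533 kN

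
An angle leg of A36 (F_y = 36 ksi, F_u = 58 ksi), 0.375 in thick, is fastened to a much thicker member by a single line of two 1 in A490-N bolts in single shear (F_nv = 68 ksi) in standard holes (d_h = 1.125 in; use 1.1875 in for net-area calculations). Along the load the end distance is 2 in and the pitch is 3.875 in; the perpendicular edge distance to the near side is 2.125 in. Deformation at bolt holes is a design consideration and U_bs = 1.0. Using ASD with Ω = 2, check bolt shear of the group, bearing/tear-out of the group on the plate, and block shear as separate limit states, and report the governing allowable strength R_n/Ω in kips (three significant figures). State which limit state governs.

Bolt shear: A_b = π·1²/4 = 0.7854 in²; R_n = 68 × 0.7854 × 2 × 1 = 106.8 kips → 106.8 / 2 = 53.4 kips.
Bearing: edge l_c = 1.438, r_n = 37.52 kips; interior l_c = 2.75, r_n = 52.2 kips; R_n = 37.52 + 1·52.2 = 89.72 kips → 44.9 kips.
Block shear: A_gv = 2.203, A_nv = 1.535, A_nt = 0.5742 in²; R_n = min(0.6F_uA_nv, 0.6F_yA_gv) + U_bs·F_u·A_nt = 80.89 kips → 40.4 kips.
Block shear governs: 40.4 kips.

40.4 kips (block shear governs)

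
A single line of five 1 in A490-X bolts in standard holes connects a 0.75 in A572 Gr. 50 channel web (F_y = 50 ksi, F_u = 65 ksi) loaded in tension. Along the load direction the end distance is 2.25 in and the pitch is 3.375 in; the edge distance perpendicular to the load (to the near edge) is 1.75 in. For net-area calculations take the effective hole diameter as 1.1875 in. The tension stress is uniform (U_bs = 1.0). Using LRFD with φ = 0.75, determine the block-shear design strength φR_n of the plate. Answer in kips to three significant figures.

Shear plane L_v = 2.25 + 4·3.375 = 15.75 in; A_gv = 15.75 × 0.75 = 11.81 in².
A_nv = (15.75 − 4.5·1.1875) × 0.75 = 7.805 in².
A_nt = (1.75 − 0.5·1.1875) × 0.75 = 0.8672 in².
0.6 F_u A_nv = 304.4 kips; 0.6 F_y A_gv = 354.4 kips → shear rupture governs the shear term.
R_n = 304.4 + 1.0 × 65 × 0.8672 = 360.8 kips.
Design strength φR_n = 0.75 × 360.8 = 271 kips.

271 kips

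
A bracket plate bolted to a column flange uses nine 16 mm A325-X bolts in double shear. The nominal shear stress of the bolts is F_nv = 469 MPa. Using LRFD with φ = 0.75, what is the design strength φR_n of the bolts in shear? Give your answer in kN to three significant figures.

A_b = π × 16² / 4 = 201.1 mm².
R_n = F_nv · A_b · n · n_s = 469 × 201.1 × 9 × 2 / 1000 = 1697 kN.
Design strength φR_n = 0.75 × 1697 = 1270 kN.

1270 kN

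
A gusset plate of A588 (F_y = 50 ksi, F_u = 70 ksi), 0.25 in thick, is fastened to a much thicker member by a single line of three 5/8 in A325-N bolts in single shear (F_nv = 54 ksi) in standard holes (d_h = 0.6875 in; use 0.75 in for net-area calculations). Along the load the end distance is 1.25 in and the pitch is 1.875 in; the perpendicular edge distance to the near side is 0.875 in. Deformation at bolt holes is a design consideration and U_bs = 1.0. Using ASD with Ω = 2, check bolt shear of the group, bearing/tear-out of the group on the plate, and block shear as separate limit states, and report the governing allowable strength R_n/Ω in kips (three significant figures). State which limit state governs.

20.8 kips (block shear governs)

Bolt shear: A_b = π·0.625²/4 = 0.3068 in²; R_n = 54 × 0.3068 × 3 × 1 = 49.7 kips → 49.7 / 2 = 24.9 kips.
Bearing: edge l_c = 0.9062, r_n = 19.03 kips; interior l_c = 1.188, r_n = 24.94 kips; R_n = 19.03 + 2·24.94 = 68.91 kips → 34.5 kips.
Block shear: A_gv = 1.25, A_nv = 0.7812, A_nt = 0.125 in²; R_n = min(0.6F_uA_nv, 0.6F_yA_gv) + U_bs·F_u·A_nt = 41.56 kips → 20.8 kips.
Block shear governs: 20.8 kips.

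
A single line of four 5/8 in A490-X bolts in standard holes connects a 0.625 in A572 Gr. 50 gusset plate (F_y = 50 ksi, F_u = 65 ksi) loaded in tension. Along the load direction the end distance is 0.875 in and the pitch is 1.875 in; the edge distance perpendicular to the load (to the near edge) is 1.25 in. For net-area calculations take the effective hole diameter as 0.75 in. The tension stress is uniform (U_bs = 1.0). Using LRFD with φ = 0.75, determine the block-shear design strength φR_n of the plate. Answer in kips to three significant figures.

97.5 kips

Shear plane L_v = 0.875 + 3·1.875 = 6.5 in; A_gv = 6.5 × 0.625 = 4.062 in².
A_nv = (6.5 − 3.5·0.75) × 0.625 = 2.422 in².
A_nt = (1.25 − 0.5·0.75) × 0.625 = 0.5469 in².
0.6 F_u A_nv = 94.45 kips; 0.6 F_y A_gv = 121.9 kips → shear rupture governs the shear term.
R_n = 94.45 + 1.0 × 65 × 0.5469 = 130 kips.
Design strength φR_n = 0.75 × 130 = 97.5 kips.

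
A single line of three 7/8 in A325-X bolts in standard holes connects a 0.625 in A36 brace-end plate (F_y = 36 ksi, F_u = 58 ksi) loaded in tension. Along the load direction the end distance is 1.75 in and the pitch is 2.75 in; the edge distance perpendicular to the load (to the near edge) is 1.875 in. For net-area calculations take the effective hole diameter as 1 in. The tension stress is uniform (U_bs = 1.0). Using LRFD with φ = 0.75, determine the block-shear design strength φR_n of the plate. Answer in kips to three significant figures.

Shear plane L_v = 1.75 + 2·2.75 = 7.25 in; A_gv = 7.25 × 0.625 = 4.531 in².
A_nv = (7.25 − 2.5·1) × 0.625 = 2.969 in².
A_nt = (1.875 − 0.5·1) × 0.625 = 0.8594 in².
0.6 F_u A_nv = 103.3 kips; 0.6 F_y A_gv = 97.87 kips → shear yielding governs the shear term.
R_n = 97.87 + 1.0 × 58 × 0.8594 = 147.7 kips.
Design strength φR_n = 0.75 × 147.7 = 111 kips.

111 kips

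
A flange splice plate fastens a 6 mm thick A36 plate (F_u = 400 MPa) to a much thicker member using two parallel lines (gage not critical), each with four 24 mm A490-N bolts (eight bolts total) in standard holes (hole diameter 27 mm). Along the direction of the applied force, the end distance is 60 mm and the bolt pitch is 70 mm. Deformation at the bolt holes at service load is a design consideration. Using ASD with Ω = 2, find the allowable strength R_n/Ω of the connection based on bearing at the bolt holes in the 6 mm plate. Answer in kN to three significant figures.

Per bolt r_n = 1.2 l_c t F_u ≤ 2.4 d t F_u; upper limit = 2.4 × 24 × 6 × 400 / 1000 = 138.2 kN.
Edge bolt: l_c = 60 − 27/2 = 46.5 mm → 1.2 × 46.5 × 6 × 400 / 1000 = 133.9 → r_n = 133.9 kN.
Interior bolts: l_c = 70 − 27 = 43 mm → 1.2 × 43 × 6 × 400 / 1000 = 123.8 → r_n = 123.8 kN.
R_n = 2 × 133.9 + 6 × 123.8 = 1011 kN.
Allowable strength R_n/Ω = 1011 / 2 = 505 kN.

505 kN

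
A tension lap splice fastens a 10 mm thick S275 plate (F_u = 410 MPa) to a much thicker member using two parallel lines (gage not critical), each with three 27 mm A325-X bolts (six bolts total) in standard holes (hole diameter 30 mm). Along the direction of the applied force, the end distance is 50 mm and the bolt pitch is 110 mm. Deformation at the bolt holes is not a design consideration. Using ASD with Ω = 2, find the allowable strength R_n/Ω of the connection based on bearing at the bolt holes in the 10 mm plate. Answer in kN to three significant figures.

Per bolt r_n = 1.5 l_c t F_u ≤ 3.0 d t F_u; upper limit = 3.0 × 27 × 10 × 410 / 1000 = 332.1 kN.
Edge bolt: l_c = 50 − 30/2 = 35 mm → 1.5 × 35 × 10 × 410 / 1000 = 215.2 → r_n = 215.2 kN.
Interior bolts: l_c = 110 − 30 = 80 mm → 1.5 × 80 × 10 × 410 / 1000 = 492 → r_n = 332.1 kN.
R_n = 2 × 215.2 + 4 × 332.1 = 1759 kN.
Allowable strength R_n/Ω = 1759 / 2 = 879 kN.

879 kN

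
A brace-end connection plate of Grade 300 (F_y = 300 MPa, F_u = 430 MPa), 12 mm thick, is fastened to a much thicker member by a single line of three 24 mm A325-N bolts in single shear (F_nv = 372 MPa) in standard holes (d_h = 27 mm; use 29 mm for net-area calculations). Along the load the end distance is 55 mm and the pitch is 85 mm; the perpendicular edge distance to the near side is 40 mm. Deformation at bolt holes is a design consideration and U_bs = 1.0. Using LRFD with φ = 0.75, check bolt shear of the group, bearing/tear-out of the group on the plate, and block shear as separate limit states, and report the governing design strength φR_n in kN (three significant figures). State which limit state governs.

379 kN (bolt shear governs)

Bolt shear: A_b = π·24²/4 = 452.4 mm²; R_n = 372 × 452.4 × 3 × 1 / 1000 = 504.9 kN → 0.75 × 504.9 = 379 kN.
Bearing: edge l_c = 41.5, r_n = 257 kN; interior l_c = 58, r_n = 297.2 kN; R_n = 257 + 2·297.2 = 851.4 kN → 639 kN.
Block shear: A_gv = 2700, A_nv = 1830, A_nt = 306 mm²; R_n = min(0.6F_uA_nv, 0.6F_yA_gv) + U_bs·F_u·A_nt = 603.7 kN → 453 kN.
Bolt shear governs: 379 kN.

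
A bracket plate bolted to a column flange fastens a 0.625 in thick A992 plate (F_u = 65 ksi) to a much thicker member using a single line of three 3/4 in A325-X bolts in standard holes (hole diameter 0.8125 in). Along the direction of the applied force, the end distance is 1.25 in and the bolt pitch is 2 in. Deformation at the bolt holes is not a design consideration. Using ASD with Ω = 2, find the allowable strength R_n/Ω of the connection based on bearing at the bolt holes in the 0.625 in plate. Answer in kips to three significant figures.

98.1 kips

Per bolt r_n = 1.5 l_c t F_u ≤ 3.0 d t F_u; upper limit = 3.0 × 0.75 × 0.625 × 65 = 91.41 kips.
Edge bolt: l_c = 1.25 − 0.8125/2 = 0.8438 in → 1.5 × 0.8438 × 0.625 × 65 = 51.42 → r_n = 51.42 kips.
Interior bolts: l_c = 2 − 0.8125 = 1.188 in → 1.5 × 1.188 × 0.625 × 65 = 72.36 → r_n = 72.36 kips.
R_n = 1 × 51.42 + 2 × 72.36 = 196.1 kips.
Allowable strength R_n/Ω = 196.1 / 2 = 98.1 kips.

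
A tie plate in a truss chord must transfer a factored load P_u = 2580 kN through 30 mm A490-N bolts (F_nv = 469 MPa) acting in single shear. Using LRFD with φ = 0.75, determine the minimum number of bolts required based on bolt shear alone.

A_b = π·30²/4 = 706.9 mm².
Per-bolt design strength φR_n = 0.75 × 469 × 706.9 × 1 / 1000 = 248.6 kN.
n ≥ 2580 / 248.6 = 10.38 → use 11 bolts.

11 bolts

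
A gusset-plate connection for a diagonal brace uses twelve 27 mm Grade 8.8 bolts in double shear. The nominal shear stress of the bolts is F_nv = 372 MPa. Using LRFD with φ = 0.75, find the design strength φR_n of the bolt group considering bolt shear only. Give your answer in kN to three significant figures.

3830 kN

A_b = π × 27² / 4 = 572.6 mm².
R_n = F_nv · A_b · n · n_s = 372 × 572.6 × 12 × 2 / 1000 = 5112 kN.
Design strength φR_n = 0.75 × 5112 = 3830 kN.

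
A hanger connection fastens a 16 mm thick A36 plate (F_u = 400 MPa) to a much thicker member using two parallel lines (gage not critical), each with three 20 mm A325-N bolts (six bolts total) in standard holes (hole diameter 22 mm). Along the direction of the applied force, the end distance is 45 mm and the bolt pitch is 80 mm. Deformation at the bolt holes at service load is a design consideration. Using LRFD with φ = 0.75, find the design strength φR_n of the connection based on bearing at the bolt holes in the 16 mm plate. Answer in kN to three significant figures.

1310 kN

Per bolt r_n = 1.2 l_c t F_u ≤ 2.4 d t F_u; upper limit = 2.4 × 20 × 16 × 400 / 1000 = 307.2 kN.
Edge bolt: l_c = 45 − 22/2 = 34 mm → 1.2 × 34 × 16 × 400 / 1000 = 261.1 → r_n = 261.1 kN.
Interior bolts: l_c = 80 − 22 = 58 mm → 1.2 × 58 × 16 × 400 / 1000 = 445.4 → r_n = 307.2 kN.
R_n = 2 × 261.1 + 4 × 307.2 = 1751 kN.
Design strength φR_n = 0.75 × 1751 = 1310 kN.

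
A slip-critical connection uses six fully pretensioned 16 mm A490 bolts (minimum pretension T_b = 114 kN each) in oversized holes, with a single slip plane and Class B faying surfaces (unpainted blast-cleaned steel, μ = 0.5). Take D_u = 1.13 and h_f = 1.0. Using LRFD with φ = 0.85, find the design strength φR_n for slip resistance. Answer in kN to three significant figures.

328 kN

R_n = μ · D_u · h_f · T_b · n_s · n_b = 0.5 × 1.13 × 1.0 × 114 × 1 × 6 = 386.5 kN.
Design strength φR_n = 0.85 × 386.5 = 328 kN.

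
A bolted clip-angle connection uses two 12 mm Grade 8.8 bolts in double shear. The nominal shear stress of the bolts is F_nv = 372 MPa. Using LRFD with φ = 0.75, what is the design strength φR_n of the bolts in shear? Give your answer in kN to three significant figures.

126 kN

A_b = π × 12² / 4 = 113.1 mm².
R_n = F_nv · A_b · n · n_s = 372 × 113.1 × 2 × 2 / 1000 = 168.3 kN.
Design strength φR_n = 0.75 × 168.3 = 126 kN.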